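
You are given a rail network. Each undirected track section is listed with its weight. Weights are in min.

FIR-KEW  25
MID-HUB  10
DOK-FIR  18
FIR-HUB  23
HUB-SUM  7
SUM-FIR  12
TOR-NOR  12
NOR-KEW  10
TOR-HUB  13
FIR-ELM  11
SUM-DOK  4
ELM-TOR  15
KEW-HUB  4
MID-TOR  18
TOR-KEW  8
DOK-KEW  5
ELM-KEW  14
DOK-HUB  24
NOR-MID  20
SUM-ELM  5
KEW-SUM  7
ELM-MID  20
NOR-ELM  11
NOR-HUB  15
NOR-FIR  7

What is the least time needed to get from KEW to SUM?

7 min

Enumerating some paths:
KEW → DOK → SUM: 5+4 = 9
KEW → SUM: 7 = 7
The minimum is 7 min via KEW → SUM.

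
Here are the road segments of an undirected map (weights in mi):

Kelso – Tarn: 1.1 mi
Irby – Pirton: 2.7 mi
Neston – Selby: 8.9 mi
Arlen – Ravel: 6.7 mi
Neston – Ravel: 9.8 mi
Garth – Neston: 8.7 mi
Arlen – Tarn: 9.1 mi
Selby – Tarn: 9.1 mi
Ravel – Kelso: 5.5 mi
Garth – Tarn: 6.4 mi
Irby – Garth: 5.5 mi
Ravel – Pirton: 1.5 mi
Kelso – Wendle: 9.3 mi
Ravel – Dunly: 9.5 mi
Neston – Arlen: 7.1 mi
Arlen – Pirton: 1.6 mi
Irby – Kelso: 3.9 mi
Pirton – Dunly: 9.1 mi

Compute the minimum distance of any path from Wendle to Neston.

Running Dijkstra from Wendle:
Wendle: 0
Kelso: 9.3  (via Wendle)
Tarn: 10.4  (via Kelso)
Irby: 13.2  (via Kelso)
Ravel: 14.8  (via Kelso)
Pirton: 15.9  (via Irby)
Garth: 16.8  (via Tarn)
Arlen: 17.5  (via Pirton)
Selby: 19.5  (via Tarn)
Dunly: 24.3  (via Ravel)
Neston: 24.6  (via Ravel)
Shortest route: Wendle → Kelso → Ravel → Neston = 24.6 mi.

24.6 mi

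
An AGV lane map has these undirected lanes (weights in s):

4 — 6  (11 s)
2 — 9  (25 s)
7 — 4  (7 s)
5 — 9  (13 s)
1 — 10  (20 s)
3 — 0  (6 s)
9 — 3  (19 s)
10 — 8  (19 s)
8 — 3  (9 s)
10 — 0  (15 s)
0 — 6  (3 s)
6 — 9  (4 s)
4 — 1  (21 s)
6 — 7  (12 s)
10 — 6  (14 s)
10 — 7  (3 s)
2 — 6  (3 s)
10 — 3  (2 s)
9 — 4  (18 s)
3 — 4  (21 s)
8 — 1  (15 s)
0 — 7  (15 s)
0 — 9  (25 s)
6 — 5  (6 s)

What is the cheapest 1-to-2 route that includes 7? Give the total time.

38 s

Best 1 to 7: 1–10–7 costing 23
Best 7 to 2: 7–6–2 costing 15
Total via 7: 23 + 15 = 38 s.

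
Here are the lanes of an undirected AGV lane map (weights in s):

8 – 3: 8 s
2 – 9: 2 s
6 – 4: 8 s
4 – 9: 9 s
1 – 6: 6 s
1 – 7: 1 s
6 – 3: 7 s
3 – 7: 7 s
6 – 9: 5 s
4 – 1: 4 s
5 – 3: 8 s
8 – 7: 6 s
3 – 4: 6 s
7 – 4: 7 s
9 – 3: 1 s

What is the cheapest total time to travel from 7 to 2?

10 s

Enumerating some paths:
7–3–9–2: 7+1+2 = 10
7–4–3–9–2: 7+6+1+2 = 16
7–1–6–9–2: 1+6+5+2 = 14
7–1–4–3–9–2: 1+4+6+1+2 = 14
The minimum is 10 s via 7–3–9–2.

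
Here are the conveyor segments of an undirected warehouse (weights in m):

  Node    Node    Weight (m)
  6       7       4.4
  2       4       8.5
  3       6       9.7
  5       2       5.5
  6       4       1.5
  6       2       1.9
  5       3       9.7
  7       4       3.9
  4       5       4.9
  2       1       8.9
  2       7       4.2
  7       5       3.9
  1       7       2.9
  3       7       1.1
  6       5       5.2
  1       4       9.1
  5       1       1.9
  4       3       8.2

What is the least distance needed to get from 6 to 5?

5.2 m

Candidate routes:
6–4–5: 1.5+4.9 = 6.4
6–5: 5.2 = 5.2
Cheapest is 6–5 at 5.2 m.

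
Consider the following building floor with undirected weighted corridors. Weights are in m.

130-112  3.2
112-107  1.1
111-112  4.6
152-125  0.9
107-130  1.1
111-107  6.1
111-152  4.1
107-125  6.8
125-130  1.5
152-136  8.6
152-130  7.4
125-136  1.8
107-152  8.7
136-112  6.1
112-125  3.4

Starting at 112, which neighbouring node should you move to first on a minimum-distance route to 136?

125

Enumerating some paths:
112 - 136: 6.1 = 6.1
112 - 125 - 136: 3.4+1.8 = 5.2
112 - 107 - 130 - 125 - 136: 1.1+1.1+1.5+1.8 = 5.5
The minimum is 5.2 m via 112 - 125 - 136.
So from 112 the first move is to 125.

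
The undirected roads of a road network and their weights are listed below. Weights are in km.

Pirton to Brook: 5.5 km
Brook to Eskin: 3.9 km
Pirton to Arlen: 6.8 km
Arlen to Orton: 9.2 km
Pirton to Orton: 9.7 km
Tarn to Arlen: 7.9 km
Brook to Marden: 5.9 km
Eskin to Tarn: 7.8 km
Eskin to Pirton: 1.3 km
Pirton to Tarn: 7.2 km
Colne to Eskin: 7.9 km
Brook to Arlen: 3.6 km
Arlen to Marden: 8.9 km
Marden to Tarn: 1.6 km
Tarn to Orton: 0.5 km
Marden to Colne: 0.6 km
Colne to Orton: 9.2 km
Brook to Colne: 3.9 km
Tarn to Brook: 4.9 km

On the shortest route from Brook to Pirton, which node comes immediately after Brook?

Eskin

Candidate routes:
Brook → Arlen → Pirton: 3.6+6.8 = 10.4
Brook → Eskin → Pirton: 3.9+1.3 = 5.2
Brook → Pirton: 5.5 = 5.5
Cheapest is Brook → Eskin → Pirton at 5.2 km.
So from Brook the first move is to Eskin.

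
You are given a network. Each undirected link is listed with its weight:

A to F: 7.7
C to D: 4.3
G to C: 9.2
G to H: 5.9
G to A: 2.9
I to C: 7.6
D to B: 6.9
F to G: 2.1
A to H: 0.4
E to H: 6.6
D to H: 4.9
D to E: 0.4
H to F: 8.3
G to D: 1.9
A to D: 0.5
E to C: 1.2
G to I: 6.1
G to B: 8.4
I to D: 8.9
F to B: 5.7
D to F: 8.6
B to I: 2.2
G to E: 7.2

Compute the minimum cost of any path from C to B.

Compare a few routes:
C–E–D–B: 1.2+0.4+6.9 = 8.5
C–D–B: 4.3+6.9 = 11.2
C–E–D–G–F–B: 1.2+0.4+1.9+2.1+5.7 = 11.3
C–I–B: 7.6+2.2 = 9.8
The minimum is 8.5 via C–E–D–B.

8.5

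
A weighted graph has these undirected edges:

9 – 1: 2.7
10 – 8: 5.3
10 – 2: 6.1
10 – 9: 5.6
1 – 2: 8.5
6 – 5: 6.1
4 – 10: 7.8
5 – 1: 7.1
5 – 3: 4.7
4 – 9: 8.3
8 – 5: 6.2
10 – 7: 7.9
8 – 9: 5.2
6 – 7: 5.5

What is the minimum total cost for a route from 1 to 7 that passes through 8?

21.1

Best 1 to 8: 1–9–8 costing 7.9
Best 8 to 7: 8–10–7 costing 13.2
Total via 8: 7.9 + 13.2 = 21.1.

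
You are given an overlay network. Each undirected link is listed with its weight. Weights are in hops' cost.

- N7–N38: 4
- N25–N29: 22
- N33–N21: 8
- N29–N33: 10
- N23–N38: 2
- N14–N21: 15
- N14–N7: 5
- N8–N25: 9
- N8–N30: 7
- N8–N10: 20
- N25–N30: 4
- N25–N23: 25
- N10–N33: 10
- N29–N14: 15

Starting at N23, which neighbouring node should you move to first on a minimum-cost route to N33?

Enumerating some paths:
N23 → N38 → N7 → N14 → N29 → N33: 2+4+5+15+10 = 36
N23 → N25 → N29 → N33: 25+22+10 = 57
N23 → N25 → N8 → N10 → N33: 25+9+20+10 = 64
N23 → N38 → N7 → N14 → N21 → N33: 2+4+5+15+8 = 34
Cheapest is N23 → N38 → N7 → N14 → N21 → N33 at 34 hops' cost.
So from N23 the first move is to N38.

N38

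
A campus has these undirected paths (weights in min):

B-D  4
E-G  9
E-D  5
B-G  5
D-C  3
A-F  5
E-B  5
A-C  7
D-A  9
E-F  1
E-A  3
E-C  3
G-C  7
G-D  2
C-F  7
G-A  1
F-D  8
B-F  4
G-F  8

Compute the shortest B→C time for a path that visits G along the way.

Shortest B→G: B–G = 5
Shortest G→C: G–D–C = 5
Total via G: 5 + 5 = 10 min.

10 min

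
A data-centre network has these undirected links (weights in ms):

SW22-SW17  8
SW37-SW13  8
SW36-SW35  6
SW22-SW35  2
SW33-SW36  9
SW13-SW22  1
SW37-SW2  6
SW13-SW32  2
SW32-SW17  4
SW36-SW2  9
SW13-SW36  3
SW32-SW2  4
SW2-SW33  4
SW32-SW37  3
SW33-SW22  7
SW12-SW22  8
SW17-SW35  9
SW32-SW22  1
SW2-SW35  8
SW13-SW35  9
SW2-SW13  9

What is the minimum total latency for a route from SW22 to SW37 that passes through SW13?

Shortest SW22→SW13: SW22–SW13 = 1
Best SW13 to SW37: SW13–SW32–SW37 costing 5
Total via SW13: 1 + 5 = 6 ms.

6 ms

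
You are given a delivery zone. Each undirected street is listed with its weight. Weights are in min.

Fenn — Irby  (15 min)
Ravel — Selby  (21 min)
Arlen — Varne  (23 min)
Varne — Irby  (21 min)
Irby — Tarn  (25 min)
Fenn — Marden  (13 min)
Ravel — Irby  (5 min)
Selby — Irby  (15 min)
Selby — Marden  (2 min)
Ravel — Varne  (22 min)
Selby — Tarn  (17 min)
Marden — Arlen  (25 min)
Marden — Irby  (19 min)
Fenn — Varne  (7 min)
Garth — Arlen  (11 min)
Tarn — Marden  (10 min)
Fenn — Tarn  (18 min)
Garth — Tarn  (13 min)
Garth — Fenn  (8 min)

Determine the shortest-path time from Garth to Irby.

Enumerating some paths:
Garth - Fenn - Irby: 8+15 = 23
Garth - Fenn - Varne - Irby: 8+7+21 = 36
Garth - Fenn - Marden - Selby - Irby: 8+13+2+15 = 38
Garth - Tarn - Irby: 13+25 = 38
The minimum is 23 min via Garth - Fenn - Irby.

23 min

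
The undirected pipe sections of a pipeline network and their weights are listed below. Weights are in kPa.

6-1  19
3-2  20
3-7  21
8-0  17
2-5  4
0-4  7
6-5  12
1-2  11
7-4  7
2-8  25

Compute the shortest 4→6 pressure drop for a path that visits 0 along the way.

65 kPa

Shortest 4→0: 4 → 0 = 7
Shortest 0→6: 0 → 8 → 2 → 5 → 6 = 58
Total via 0: 7 + 58 = 65 kPa.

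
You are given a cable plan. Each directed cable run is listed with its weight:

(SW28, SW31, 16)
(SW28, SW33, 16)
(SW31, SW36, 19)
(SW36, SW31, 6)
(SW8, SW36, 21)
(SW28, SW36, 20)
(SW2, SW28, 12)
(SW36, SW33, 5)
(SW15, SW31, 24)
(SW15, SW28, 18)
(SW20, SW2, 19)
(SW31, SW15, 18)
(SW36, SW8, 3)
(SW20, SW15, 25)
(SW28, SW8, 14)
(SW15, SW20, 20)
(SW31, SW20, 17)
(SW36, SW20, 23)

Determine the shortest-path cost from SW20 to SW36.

Enumerating some paths:
SW20–SW2–SW28–SW8–SW36: 19+12+14+21 = 66
SW20–SW15–SW28–SW36: 25+18+20 = 63
SW20–SW2–SW28–SW36: 19+12+20 = 51
SW20–SW2–SW28–SW31–SW36: 19+12+16+19 = 66
The minimum is 51 via SW20–SW2–SW28–SW36.

51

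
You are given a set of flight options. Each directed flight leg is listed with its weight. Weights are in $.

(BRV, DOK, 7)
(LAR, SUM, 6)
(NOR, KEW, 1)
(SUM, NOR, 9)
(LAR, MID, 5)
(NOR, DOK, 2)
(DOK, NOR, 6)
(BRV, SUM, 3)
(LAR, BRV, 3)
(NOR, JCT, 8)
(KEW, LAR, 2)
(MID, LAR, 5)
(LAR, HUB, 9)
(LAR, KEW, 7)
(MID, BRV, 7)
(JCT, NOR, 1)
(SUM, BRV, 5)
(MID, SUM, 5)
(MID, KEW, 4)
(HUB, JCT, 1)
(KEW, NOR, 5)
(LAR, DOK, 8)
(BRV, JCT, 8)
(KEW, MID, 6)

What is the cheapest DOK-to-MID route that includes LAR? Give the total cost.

$14

Best DOK to LAR: DOK → NOR → KEW → LAR costing 9
Shortest LAR→MID: LAR → MID = 5
Total via LAR: 9 + 5 = $14.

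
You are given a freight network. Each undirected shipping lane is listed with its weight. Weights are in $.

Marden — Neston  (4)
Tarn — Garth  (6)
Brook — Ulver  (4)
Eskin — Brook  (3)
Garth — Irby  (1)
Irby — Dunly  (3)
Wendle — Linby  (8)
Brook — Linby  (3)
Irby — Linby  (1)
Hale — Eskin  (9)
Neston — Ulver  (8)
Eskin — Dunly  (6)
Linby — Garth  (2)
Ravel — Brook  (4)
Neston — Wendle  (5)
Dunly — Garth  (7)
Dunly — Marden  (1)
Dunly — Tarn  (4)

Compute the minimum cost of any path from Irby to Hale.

Enumerating some paths:
Irby → Garth → Linby → Brook → Eskin → Hale: 1+2+3+3+9 = 18
Irby → Linby → Brook → Eskin → Hale: 1+3+3+9 = 16
The minimum is $16 via Irby → Linby → Brook → Eskin → Hale.

$16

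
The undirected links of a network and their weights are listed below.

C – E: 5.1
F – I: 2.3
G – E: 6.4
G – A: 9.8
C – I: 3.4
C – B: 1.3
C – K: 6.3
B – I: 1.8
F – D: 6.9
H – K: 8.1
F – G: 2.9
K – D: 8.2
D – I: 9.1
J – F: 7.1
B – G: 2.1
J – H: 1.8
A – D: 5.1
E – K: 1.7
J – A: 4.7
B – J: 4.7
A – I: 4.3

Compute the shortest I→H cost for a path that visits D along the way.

20.7

Shortest I→D: I → D = 9.1
Best D to H: D → A → J → H costing 11.6
Total via D: 9.1 + 11.6 = 20.7.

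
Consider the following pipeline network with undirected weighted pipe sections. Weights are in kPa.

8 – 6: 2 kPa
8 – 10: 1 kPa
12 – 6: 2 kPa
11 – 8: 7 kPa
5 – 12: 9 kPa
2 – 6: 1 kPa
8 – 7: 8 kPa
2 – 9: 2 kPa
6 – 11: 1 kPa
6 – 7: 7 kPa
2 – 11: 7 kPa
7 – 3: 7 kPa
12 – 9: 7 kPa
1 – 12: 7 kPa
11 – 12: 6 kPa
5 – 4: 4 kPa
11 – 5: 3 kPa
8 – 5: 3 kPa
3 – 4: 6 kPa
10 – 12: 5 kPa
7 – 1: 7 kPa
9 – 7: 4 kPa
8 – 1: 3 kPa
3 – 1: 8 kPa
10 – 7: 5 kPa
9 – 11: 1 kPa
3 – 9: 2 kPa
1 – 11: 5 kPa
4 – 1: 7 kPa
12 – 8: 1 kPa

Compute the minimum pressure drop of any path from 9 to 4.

8 kPa

Settle nodes by increasing distance from 9:
9: 0
11: 1  (via 9)
2: 2  (via 9)
3: 2  (via 9)
6: 2  (via 11)
5: 4  (via 11)
7: 4  (via 9)
8: 4  (via 6)
12: 4  (via 6)
10: 5  (via 8)
1: 6  (via 11)
4: 8  (via 3)
Shortest route: 9 → 3 → 4 = 8 kPa.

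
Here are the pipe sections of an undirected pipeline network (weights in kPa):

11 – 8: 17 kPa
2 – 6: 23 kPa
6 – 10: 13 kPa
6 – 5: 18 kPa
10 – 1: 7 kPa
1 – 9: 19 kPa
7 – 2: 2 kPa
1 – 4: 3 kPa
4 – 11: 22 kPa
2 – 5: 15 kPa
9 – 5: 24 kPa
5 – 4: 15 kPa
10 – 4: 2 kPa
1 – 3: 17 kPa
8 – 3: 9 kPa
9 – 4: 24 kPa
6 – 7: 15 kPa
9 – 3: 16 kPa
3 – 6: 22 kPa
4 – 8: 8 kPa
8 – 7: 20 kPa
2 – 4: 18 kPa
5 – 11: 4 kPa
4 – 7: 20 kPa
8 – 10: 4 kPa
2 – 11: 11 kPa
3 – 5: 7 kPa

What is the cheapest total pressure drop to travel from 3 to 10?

13 kPa

Candidate routes:
3–8–10: 9+4 = 13
3–8–4–10: 9+8+2 = 19
The minimum is 13 kPa via 3–8–10.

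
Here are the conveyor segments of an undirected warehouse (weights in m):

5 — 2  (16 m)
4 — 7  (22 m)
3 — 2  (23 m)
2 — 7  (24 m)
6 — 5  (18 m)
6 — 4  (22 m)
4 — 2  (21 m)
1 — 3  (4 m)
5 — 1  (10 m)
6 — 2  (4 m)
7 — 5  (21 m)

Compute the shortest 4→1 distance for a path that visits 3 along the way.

48 m

Shortest 4→3: 4 → 2 → 3 = 44
Shortest 3→1: 3 → 1 = 4
Total via 3: 44 + 4 = 48 m.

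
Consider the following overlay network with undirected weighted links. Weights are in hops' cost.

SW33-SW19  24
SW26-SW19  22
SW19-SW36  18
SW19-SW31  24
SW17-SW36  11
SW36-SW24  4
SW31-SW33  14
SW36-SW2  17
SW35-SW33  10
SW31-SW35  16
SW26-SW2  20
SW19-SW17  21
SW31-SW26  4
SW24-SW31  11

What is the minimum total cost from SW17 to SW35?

Enumerating some paths:
SW17–SW19–SW33–SW35: 21+24+10 = 55
SW17–SW36–SW24–SW31–SW33–SW35: 11+4+11+14+10 = 50
SW17–SW36–SW24–SW31–SW35: 11+4+11+16 = 42
The minimum is 42 hops' cost via SW17–SW36–SW24–SW31–SW35.

42 hops' cost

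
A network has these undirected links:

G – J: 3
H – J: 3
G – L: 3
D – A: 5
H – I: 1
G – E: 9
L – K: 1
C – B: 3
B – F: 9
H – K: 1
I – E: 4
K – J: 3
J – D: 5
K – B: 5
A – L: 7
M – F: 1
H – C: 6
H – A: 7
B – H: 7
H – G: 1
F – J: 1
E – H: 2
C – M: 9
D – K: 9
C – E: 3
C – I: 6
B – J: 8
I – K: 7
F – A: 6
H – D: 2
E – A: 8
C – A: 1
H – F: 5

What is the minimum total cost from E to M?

7

Running Dijkstra from E:
E: 0
H: 2  (via E)
C: 3  (via E)
G: 3  (via H)
I: 3  (via H)
K: 3  (via H)
A: 4  (via C)
D: 4  (via H)
L: 4  (via K)
J: 5  (via H)
B: 6  (via C)
F: 6  (via J)
M: 7  (via F)
Shortest route: E → H → J → F → M = 7.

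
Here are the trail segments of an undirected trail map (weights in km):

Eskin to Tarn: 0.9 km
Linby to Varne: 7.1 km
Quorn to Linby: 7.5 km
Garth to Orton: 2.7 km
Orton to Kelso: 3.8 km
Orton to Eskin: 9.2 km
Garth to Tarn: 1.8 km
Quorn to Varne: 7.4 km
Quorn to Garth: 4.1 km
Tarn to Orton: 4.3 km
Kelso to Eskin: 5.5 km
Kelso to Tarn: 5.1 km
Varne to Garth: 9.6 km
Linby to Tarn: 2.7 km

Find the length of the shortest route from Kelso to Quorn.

10.6 km

Shortest distances from Kelso:
Kelso: 0
Orton: 3.8  (via Kelso)
Tarn: 5.1  (via Kelso)
Eskin: 5.5  (via Kelso)
Garth: 6.5  (via Orton)
Linby: 7.8  (via Tarn)
Quorn: 10.6  (via Garth)
Shortest route: Kelso → Orton → Garth → Quorn = 10.6 km.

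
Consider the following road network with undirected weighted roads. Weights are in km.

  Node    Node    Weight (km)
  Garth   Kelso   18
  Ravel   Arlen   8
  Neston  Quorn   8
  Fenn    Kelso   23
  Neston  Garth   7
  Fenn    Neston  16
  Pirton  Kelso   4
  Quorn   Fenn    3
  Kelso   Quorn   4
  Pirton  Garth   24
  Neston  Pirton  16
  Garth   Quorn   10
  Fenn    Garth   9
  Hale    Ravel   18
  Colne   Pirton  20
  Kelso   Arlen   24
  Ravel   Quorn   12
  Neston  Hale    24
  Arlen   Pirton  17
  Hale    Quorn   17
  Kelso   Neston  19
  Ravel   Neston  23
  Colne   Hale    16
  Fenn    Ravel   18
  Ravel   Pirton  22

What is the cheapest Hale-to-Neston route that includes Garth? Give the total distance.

Shortest Hale→Garth: Hale → Quorn → Garth = 27
Best Garth to Neston: Garth → Neston costing 7
Total via Garth: 27 + 7 = 34 km.

34 km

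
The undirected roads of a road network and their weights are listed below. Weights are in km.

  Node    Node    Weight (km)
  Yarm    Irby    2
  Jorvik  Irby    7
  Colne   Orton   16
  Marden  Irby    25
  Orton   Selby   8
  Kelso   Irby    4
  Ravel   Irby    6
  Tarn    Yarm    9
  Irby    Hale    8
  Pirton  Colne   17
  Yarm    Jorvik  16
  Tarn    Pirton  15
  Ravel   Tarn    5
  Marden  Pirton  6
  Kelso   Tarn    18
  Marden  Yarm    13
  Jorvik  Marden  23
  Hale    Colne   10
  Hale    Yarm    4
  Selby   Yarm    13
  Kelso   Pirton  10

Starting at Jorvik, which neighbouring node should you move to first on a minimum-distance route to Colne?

Candidate routes:
Jorvik → Irby → Hale → Colne: 7+8+10 = 25
Jorvik → Yarm → Irby → Hale → Colne: 16+2+8+10 = 36
Jorvik → Yarm → Hale → Colne: 16+4+10 = 30
Jorvik → Irby → Yarm → Hale → Colne: 7+2+4+10 = 23
Cheapest is Jorvik → Irby → Yarm → Hale → Colne at 23 km.
So from Jorvik the first move is to Irby.

Irby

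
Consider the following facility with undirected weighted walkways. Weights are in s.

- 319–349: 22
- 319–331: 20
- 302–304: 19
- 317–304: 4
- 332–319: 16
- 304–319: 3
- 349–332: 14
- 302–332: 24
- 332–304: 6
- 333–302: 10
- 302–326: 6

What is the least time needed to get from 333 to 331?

Candidate routes:
333 → 302 → 332 → 304 → 319 → 331: 10+24+6+3+20 = 63
333 → 302 → 304 → 319 → 331: 10+19+3+20 = 52
Cheapest is 333 → 302 → 304 → 319 → 331 at 52 s.

52 s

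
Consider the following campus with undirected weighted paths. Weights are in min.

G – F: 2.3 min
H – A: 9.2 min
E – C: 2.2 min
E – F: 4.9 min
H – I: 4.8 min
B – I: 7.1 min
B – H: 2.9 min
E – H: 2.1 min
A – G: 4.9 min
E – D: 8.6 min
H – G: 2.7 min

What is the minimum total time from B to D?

Shortest distances from B:
B: 0
H: 2.9  (via B)
E: 5  (via H)
G: 5.6  (via H)
I: 7.1  (via B)
C: 7.2  (via E)
F: 7.9  (via G)
A: 10.5  (via G)
D: 13.6  (via E)
Shortest route: B–H–E–D = 13.6 min.

13.6 min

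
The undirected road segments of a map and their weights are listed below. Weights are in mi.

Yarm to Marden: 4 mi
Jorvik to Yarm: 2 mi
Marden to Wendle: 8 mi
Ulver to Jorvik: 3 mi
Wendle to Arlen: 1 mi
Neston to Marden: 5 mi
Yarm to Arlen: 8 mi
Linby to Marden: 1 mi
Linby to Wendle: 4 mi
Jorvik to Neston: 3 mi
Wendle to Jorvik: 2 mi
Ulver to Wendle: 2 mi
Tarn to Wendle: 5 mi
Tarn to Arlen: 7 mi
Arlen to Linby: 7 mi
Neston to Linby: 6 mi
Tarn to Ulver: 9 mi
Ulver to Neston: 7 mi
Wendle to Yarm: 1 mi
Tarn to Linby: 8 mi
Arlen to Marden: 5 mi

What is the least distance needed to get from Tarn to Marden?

Shortest distances from Tarn:
Tarn: 0
Wendle: 5  (via Tarn)
Yarm: 6  (via Wendle)
Arlen: 6  (via Wendle)
Jorvik: 7  (via Wendle)
Ulver: 7  (via Wendle)
Linby: 8  (via Tarn)
Marden: 9  (via Linby)
Shortest route: Tarn → Linby → Marden = 9 mi.

9 mi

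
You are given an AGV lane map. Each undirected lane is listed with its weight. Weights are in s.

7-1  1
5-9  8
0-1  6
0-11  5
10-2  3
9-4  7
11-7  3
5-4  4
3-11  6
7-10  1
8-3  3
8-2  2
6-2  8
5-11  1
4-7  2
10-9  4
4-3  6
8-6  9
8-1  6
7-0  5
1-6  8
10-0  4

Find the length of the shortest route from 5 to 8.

Enumerating some paths:
5 → 11 → 3 → 8: 1+6+3 = 10
5 → 4 → 7 → 10 → 2 → 8: 4+2+1+3+2 = 12
5 → 11 → 7 → 1 → 8: 1+3+1+6 = 11
Cheapest is 5 → 11 → 3 → 8 at 10 s.

10 s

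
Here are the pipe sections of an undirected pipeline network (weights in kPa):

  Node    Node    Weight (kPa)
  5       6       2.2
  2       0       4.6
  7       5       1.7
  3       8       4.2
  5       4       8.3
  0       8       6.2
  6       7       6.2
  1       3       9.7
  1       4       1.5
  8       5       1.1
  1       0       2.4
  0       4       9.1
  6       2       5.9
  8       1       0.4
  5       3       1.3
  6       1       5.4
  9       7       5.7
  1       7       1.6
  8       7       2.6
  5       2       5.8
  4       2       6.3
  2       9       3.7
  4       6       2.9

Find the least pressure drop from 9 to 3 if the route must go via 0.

Shortest 9→0: 9 → 2 → 0 = 8.3
Shortest 0→3: 0 → 1 → 8 → 5 → 3 = 5.2
Total via 0: 8.3 + 5.2 = 13.5 kPa.

13.5 kPa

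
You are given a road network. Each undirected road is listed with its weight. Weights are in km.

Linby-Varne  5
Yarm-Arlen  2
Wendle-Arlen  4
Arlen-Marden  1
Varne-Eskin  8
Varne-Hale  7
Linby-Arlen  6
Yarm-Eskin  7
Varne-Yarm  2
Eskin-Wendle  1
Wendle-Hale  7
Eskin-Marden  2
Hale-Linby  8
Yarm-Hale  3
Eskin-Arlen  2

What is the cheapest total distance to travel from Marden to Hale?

6 km

Enumerating some paths:
Marden–Eskin–Arlen–Yarm–Hale: 2+2+2+3 = 9
Marden–Eskin–Wendle–Hale: 2+1+7 = 10
Marden–Arlen–Yarm–Hale: 1+2+3 = 6
The minimum is 6 km via Marden–Arlen–Yarm–Hale.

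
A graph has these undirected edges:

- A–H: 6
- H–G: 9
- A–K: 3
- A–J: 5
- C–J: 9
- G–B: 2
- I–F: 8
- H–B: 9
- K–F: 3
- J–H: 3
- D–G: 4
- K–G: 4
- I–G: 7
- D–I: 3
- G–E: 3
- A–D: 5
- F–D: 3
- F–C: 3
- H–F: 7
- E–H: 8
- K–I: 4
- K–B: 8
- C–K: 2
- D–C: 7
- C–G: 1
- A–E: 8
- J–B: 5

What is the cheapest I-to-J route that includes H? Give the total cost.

Shortest I→H: I → D → F → H = 13
Shortest H→J: H → J = 3
Total via H: 13 + 3 = 16.

16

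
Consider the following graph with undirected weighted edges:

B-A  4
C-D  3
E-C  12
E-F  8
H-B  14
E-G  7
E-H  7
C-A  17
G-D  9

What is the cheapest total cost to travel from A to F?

33

Candidate routes:
A → C → D → G → E → F: 17+3+9+7+8 = 44
A → C → E → F: 17+12+8 = 37
A → B → H → E → F: 4+14+7+8 = 33
The minimum is 33 via A → B → H → E → F.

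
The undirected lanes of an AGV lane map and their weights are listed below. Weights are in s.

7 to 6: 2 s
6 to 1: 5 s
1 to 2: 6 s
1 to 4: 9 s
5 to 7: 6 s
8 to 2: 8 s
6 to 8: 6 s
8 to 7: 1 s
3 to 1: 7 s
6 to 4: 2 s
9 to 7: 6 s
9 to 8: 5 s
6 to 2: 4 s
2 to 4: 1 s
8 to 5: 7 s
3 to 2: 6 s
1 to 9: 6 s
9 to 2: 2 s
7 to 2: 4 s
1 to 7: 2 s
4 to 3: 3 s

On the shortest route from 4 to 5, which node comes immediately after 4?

6

Enumerating some paths:
4 → 2 → 7 → 8 → 5: 1+4+1+7 = 13
4 → 6 → 7 → 5: 2+2+6 = 10
4 → 2 → 7 → 5: 1+4+6 = 11
4 → 6 → 7 → 8 → 5: 2+2+1+7 = 12
Cheapest is 4 → 6 → 7 → 5 at 10 s.
So from 4 the first move is to 6.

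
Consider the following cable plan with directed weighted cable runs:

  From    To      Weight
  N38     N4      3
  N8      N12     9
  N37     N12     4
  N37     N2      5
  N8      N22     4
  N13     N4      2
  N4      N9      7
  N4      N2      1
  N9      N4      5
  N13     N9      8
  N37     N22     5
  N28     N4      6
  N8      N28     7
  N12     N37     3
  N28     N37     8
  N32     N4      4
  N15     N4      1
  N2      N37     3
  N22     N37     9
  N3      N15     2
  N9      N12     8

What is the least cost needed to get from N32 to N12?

Enumerating some paths:
N32 - N4 - N2 - N37 - N12: 4+1+3+4 = 12
N32 - N4 - N9 - N12: 4+7+8 = 19
The minimum is 12 via N32 - N4 - N2 - N37 - N12.

12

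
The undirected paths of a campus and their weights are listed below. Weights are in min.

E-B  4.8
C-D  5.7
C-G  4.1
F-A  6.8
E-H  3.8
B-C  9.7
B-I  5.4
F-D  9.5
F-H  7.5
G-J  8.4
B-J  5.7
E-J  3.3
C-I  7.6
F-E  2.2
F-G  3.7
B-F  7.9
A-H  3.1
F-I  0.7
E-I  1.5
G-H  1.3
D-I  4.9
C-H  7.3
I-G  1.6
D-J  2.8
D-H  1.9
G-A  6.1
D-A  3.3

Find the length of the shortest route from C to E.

Enumerating some paths:
C → I → E: 7.6+1.5 = 9.1
C → G → I → F → E: 4.1+1.6+0.7+2.2 = 8.6
C → G → I → E: 4.1+1.6+1.5 = 7.2
The minimum is 7.2 min via C → G → I → E.

7.2 min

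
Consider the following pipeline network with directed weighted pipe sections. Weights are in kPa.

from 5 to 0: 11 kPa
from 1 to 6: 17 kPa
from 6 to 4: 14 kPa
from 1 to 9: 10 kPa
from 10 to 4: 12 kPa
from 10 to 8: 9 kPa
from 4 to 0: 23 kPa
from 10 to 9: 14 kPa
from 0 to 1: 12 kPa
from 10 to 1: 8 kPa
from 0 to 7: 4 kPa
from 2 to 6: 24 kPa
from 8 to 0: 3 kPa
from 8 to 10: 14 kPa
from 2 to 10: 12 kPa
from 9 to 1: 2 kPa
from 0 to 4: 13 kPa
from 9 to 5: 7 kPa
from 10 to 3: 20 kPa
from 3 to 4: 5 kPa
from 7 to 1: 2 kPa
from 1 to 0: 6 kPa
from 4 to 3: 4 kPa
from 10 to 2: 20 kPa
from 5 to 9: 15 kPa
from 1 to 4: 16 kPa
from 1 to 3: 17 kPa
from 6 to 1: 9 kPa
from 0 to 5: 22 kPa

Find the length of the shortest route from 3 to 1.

Enumerating some paths:
3–4–0–7–1: 5+23+4+2 = 34
3–4–0–1: 5+23+12 = 40
Cheapest is 3–4–0–7–1 at 34 kPa.

34 kPa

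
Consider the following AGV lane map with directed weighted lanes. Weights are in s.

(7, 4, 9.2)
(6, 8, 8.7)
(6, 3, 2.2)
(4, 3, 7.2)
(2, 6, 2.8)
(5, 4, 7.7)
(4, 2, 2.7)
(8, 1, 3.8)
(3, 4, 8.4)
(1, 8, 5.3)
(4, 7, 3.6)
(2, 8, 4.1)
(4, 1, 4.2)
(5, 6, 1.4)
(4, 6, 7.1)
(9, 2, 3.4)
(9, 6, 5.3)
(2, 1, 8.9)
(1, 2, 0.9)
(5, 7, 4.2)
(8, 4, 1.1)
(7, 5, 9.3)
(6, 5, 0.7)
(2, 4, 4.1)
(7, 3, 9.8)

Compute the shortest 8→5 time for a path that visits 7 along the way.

14 s

Best 8 to 7: 8–4–7 costing 4.7
Best 7 to 5: 7–5 costing 9.3
Total via 7: 4.7 + 9.3 = 14 s.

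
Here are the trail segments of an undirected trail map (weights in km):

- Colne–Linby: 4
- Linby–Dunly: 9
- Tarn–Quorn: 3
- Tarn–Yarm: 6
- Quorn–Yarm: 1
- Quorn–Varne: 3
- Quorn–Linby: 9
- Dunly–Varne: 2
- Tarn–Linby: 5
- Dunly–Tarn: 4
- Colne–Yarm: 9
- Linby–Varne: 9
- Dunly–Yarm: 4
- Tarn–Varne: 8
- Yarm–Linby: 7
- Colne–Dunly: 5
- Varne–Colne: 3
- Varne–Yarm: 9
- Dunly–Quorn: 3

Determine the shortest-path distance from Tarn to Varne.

Running Dijkstra from Tarn:
Tarn: 0
Quorn: 3  (via Tarn)
Yarm: 4  (via Quorn)
Dunly: 4  (via Tarn)
Linby: 5  (via Tarn)
Varne: 6  (via Quorn)
Shortest route: Tarn → Quorn → Varne = 6 km.

6 km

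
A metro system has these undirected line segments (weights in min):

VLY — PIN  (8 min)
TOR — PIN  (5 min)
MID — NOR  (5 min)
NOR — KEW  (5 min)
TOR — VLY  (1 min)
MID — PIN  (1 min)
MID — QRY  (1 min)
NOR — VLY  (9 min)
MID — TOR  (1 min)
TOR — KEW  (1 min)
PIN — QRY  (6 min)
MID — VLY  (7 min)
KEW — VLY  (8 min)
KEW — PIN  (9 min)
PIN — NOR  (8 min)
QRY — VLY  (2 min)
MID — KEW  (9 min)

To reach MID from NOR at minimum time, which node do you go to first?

MID

Candidate routes:
NOR → KEW → TOR → MID: 5+1+1 = 7
NOR → MID: 5 = 5
Cheapest is NOR → MID at 5 min.
So from NOR the first move is to MID.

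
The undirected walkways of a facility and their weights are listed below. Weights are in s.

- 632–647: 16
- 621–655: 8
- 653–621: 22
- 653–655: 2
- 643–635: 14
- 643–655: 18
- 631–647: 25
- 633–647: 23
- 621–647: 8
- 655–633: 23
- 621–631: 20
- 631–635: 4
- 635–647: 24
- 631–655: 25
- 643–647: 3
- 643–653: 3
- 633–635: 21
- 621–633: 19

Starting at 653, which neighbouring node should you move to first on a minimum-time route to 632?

643

Enumerating some paths:
653 - 621 - 647 - 632: 22+8+16 = 46
653 - 655 - 643 - 647 - 632: 2+18+3+16 = 39
653 - 655 - 621 - 647 - 632: 2+8+8+16 = 34
653 - 643 - 647 - 632: 3+3+16 = 22
Cheapest is 653 - 643 - 647 - 632 at 22 s.
So from 653 the first move is to 643.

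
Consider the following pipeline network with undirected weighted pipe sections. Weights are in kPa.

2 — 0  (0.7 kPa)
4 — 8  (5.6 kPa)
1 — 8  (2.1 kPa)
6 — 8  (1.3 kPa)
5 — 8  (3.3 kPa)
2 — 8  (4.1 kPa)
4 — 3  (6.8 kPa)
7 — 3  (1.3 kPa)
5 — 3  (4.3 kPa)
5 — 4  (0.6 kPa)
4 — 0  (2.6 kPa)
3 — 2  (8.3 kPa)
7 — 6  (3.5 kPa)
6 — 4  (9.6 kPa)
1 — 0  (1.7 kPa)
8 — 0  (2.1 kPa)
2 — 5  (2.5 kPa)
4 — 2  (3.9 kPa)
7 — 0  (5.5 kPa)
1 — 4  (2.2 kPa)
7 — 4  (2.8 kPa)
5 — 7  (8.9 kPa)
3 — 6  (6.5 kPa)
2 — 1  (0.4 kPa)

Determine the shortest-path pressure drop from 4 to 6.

Enumerating some paths:
4 → 5 → 8 → 6: 0.6+3.3+1.3 = 5.2
4 → 1 → 8 → 6: 2.2+2.1+1.3 = 5.6
The minimum is 5.2 kPa via 4 → 5 → 8 → 6.

5.2 kPa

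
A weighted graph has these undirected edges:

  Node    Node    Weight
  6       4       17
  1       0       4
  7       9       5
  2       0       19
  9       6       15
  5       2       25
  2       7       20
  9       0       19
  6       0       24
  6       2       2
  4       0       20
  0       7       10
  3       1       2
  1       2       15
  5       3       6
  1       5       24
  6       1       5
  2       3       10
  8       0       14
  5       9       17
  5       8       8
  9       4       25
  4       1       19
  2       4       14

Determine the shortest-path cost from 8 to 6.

Running Dijkstra from 8:
8: 0
5: 8  (via 8)
0: 14  (via 8)
3: 14  (via 5)
1: 16  (via 3)
6: 21  (via 1)
Shortest route: 8–5–3–1–6 = 21.

21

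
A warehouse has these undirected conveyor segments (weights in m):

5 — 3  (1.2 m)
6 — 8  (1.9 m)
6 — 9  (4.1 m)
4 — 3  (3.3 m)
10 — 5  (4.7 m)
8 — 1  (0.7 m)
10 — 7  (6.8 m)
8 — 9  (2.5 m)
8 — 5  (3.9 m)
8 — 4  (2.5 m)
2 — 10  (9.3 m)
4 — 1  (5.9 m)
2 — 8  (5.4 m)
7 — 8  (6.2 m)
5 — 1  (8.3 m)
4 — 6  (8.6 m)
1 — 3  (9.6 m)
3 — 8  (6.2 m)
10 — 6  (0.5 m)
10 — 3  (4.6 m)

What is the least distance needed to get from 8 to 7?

Compare a few routes:
8 → 7: 6.2 = 6.2
8 → 9 → 6 → 10 → 7: 2.5+4.1+0.5+6.8 = 13.9
8 → 6 → 10 → 7: 1.9+0.5+6.8 = 9.2
8 → 5 → 10 → 7: 3.9+4.7+6.8 = 15.4
The minimum is 6.2 m via 8 → 7.

6.2 m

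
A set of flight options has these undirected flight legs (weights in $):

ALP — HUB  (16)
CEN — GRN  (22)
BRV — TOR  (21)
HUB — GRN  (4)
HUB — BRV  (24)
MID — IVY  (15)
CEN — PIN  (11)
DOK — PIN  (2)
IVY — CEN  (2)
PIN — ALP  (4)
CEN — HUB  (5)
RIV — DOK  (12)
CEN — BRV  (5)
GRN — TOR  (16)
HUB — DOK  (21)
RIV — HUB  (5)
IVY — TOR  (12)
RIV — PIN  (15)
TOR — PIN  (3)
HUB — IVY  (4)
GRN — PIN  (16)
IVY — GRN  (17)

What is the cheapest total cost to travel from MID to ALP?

Compare a few routes:
MID → IVY → TOR → PIN → ALP: 15+12+3+4 = 34
MID → IVY → HUB → ALP: 15+4+16 = 35
MID → IVY → CEN → PIN → ALP: 15+2+11+4 = 32
Cheapest is MID → IVY → CEN → PIN → ALP at $32.

$32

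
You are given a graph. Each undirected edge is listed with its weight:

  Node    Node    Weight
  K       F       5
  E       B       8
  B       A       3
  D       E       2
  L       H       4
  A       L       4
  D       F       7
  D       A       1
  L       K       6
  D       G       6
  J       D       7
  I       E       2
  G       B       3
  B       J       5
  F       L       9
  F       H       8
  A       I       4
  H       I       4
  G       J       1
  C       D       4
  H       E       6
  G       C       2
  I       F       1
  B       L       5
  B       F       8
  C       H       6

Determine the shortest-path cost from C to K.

14

Settle nodes by increasing distance from C:
C: 0
G: 2  (via C)
J: 3  (via G)
D: 4  (via C)
A: 5  (via D)
B: 5  (via G)
E: 6  (via D)
H: 6  (via C)
I: 8  (via E)
F: 9  (via I)
L: 9  (via A)
K: 14  (via F)
Shortest route: C–D–E–I–F–K = 14.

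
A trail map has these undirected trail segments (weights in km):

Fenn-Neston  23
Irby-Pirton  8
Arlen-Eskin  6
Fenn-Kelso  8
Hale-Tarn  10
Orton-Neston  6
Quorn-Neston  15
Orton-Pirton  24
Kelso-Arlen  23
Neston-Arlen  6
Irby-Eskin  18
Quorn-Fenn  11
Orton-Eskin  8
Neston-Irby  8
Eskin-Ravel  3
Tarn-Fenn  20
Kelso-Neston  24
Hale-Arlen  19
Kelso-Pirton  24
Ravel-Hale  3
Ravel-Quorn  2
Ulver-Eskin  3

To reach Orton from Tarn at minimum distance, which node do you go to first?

Hale

Candidate routes:
Tarn–Hale–Ravel–Eskin–Arlen–Neston–Orton: 10+3+3+6+6+6 = 34
Tarn–Hale–Arlen–Neston–Orton: 10+19+6+6 = 41
Tarn–Hale–Ravel–Eskin–Orton: 10+3+3+8 = 24
Tarn–Hale–Ravel–Quorn–Neston–Orton: 10+3+2+15+6 = 36
Cheapest is Tarn–Hale–Ravel–Eskin–Orton at 24 km.
So from Tarn the first move is to Hale.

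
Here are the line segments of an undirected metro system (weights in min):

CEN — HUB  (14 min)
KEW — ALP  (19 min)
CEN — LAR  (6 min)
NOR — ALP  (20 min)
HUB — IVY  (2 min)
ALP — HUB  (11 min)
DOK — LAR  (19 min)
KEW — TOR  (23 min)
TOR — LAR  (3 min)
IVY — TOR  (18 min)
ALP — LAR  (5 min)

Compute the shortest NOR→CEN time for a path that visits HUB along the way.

Shortest NOR→HUB: NOR → ALP → HUB = 31
Shortest HUB→CEN: HUB → CEN = 14
Total via HUB: 31 + 14 = 45 min.

45 min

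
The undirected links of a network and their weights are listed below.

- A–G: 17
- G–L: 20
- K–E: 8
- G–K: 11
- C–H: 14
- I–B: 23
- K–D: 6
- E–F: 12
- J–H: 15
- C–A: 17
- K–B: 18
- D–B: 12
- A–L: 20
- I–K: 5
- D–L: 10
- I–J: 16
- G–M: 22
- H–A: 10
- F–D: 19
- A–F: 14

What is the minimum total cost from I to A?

33

Shortest distances from I:
I: 0
K: 5  (via I)
D: 11  (via K)
E: 13  (via K)
G: 16  (via K)
J: 16  (via I)
L: 21  (via D)
B: 23  (via I)
F: 25  (via E)
H: 31  (via J)
A: 33  (via G)
Shortest route: I–K–G–A = 33.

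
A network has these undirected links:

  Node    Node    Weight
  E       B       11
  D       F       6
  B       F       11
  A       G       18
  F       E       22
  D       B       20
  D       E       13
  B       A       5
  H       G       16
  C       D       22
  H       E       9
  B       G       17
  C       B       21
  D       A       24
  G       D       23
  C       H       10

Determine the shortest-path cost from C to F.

28

Settle nodes by increasing distance from C:
C: 0
H: 10  (via C)
E: 19  (via H)
B: 21  (via C)
D: 22  (via C)
A: 26  (via B)
G: 26  (via H)
F: 28  (via D)
Shortest route: C–D–F = 28.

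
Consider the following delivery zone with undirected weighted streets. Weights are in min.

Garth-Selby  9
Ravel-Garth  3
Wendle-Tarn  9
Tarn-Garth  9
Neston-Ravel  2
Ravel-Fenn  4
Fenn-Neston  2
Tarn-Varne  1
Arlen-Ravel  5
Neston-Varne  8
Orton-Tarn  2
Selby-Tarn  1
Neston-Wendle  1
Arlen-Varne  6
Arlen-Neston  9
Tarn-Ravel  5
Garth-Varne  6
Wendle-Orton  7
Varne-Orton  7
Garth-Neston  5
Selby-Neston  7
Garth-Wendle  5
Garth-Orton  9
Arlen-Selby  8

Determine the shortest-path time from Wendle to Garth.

Candidate routes:
Wendle - Neston - Ravel - Garth: 1+2+3 = 6
Wendle - Garth: 5 = 5
Wendle - Neston - Garth: 1+5 = 6
The minimum is 5 min via Wendle - Garth.

5 min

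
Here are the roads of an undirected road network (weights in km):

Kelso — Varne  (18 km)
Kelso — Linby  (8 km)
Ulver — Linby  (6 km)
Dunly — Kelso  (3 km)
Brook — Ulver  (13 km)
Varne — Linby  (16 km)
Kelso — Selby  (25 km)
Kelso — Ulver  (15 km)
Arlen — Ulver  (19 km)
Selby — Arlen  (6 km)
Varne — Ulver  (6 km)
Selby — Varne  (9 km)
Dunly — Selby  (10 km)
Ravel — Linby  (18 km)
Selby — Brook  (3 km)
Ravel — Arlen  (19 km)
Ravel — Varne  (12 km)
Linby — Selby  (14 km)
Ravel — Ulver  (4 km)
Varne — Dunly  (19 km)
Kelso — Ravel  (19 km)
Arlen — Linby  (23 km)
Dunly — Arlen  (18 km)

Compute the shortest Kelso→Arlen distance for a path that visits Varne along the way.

Shortest Kelso→Varne: Kelso–Varne = 18
Shortest Varne→Arlen: Varne–Selby–Arlen = 15
Total via Varne: 18 + 15 = 33 km.

33 km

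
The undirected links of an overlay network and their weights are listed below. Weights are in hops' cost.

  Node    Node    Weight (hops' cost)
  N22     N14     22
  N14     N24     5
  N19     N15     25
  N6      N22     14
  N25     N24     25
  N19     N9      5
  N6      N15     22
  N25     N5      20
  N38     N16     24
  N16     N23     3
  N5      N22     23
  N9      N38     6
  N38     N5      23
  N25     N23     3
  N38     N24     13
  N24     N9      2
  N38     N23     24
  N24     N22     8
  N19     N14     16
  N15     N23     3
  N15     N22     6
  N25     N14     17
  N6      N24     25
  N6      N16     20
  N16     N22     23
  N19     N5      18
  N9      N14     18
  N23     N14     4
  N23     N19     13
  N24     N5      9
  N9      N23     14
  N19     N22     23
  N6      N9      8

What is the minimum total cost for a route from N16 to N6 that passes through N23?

Best N16 to N23: N16 → N23 costing 3
Shortest N23→N6: N23 → N14 → N24 → N9 → N6 = 19
Total via N23: 3 + 19 = 22 hops' cost.

22 hops' cost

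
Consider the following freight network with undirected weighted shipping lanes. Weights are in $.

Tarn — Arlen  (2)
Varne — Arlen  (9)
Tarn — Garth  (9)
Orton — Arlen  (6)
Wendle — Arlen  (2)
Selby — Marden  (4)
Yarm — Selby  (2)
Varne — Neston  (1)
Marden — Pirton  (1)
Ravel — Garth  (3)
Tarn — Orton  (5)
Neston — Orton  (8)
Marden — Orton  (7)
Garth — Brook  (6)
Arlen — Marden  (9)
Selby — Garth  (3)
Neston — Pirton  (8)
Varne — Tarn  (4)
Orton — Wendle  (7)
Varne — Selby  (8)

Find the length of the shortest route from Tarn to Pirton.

$12

Settle nodes by increasing distance from Tarn:
Tarn: 0
Arlen: 2  (via Tarn)
Varne: 4  (via Tarn)
Wendle: 4  (via Arlen)
Neston: 5  (via Varne)
Orton: 5  (via Tarn)
Garth: 9  (via Tarn)
Marden: 11  (via Arlen)
Pirton: 12  (via Marden)
Shortest route: Tarn → Arlen → Marden → Pirton = $12.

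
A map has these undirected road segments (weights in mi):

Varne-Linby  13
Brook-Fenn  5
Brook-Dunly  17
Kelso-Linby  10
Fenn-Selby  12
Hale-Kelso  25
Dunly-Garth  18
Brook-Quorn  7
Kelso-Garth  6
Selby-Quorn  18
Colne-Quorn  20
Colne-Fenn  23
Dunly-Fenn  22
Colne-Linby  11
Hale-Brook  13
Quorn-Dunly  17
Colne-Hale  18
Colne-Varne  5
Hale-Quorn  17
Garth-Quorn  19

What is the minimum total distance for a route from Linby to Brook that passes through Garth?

42 mi

Shortest Linby→Garth: Linby–Kelso–Garth = 16
Best Garth to Brook: Garth–Quorn–Brook costing 26
Total via Garth: 16 + 26 = 42 mi.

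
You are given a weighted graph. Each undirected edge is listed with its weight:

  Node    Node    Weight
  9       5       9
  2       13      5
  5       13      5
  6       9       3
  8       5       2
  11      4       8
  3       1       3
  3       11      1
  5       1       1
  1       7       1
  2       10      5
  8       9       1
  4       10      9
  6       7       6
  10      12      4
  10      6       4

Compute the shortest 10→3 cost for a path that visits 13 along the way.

Best 10 to 13: 10 → 2 → 13 costing 10
Best 13 to 3: 13 → 5 → 1 → 3 costing 9
Total via 13: 10 + 9 = 19.

19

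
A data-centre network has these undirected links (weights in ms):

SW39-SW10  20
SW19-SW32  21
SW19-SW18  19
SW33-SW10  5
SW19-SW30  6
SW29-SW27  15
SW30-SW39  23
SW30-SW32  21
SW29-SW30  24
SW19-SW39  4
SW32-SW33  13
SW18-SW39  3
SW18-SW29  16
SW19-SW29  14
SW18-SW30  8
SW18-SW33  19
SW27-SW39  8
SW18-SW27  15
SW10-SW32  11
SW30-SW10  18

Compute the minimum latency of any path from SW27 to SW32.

Settle nodes by increasing distance from SW27:
SW27: 0
SW39: 8  (via SW27)
SW18: 11  (via SW39)
SW19: 12  (via SW39)
SW29: 15  (via SW27)
SW30: 18  (via SW19)
SW10: 28  (via SW39)
SW33: 30  (via SW18)
SW32: 33  (via SW19)
Shortest route: SW27–SW39–SW19–SW32 = 33 ms.

33 ms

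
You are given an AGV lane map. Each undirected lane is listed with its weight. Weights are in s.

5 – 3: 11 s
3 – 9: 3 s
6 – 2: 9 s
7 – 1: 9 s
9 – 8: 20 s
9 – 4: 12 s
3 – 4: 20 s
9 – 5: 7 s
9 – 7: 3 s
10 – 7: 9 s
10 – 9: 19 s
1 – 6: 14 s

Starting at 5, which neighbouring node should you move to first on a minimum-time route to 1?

Enumerating some paths:
5–3–9–7–1: 11+3+3+9 = 26
5–9–10–7–1: 7+19+9+9 = 44
5–9–7–1: 7+3+9 = 19
The minimum is 19 s via 5–9–7–1.
So from 5 the first move is to 9.

9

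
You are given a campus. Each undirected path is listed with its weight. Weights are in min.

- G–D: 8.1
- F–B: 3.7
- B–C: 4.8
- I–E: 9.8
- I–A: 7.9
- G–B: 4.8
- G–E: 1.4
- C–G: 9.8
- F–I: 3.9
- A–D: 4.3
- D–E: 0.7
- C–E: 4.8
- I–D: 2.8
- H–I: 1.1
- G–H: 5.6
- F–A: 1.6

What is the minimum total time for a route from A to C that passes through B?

Best A to B: A → F → B costing 5.3
Shortest B→C: B → C = 4.8
Total via B: 5.3 + 4.8 = 10.1 min.

10.1 min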